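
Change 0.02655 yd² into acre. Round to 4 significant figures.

1 square yard = 0.000206612 acre.
So 0.02655 × 0.000206612 ≈ 5.486 × 10^-6 acre.

5.486 × 10^-6 acre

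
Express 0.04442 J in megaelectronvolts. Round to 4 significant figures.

2.772 × 10^11 MeV

1 J = 6.24151 × 10^12 MeV.
Then 0.04442 × 6.24151 × 10^12 ≈ 2.772 × 10^11 MeV.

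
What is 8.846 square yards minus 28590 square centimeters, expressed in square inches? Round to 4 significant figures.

8.846 yd² = 11464.4 in² and 28590 cm² = 4431.46 in².
11464.4 − 4431.46 ≈ 7033 in².

7033 in²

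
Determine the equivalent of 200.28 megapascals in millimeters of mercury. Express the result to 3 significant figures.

1 MPa = 7500.62 mmHg.
Thus 200.28 × 7500.62 ≈ 1.50 × 10^6 mmHg.

1.50 × 10^6 mmHg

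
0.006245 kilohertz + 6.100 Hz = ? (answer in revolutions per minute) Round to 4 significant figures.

740.7 rpm

0.006245 kHz = 374.700 rpm and 6.100 Hz = 366.000 rpm.
374.700 + 366.000 ≈ 740.7 rpm.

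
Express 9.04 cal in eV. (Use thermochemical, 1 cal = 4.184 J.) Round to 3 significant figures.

1 cal = 2.61145e+19 eV.
So 9.04 × 2.61145e+19 ≈ 2.36e+20 eV.

2.36e+20 eV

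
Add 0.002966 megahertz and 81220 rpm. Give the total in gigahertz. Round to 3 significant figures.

4.32 × 10^-6 GHz

0.002966 MHz = 2.96600 × 10^-6 GHz and 81220 rpm = 1.35367 × 10^-6 GHz.
2.96600 × 10^-6 + 1.35367 × 10^-6 ≈ 4.32 × 10^-6 GHz.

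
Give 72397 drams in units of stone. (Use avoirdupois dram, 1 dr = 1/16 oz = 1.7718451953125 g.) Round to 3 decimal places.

20.200 st

1 dram = 0.000279018 stone.
Then 72397 × 0.000279018 ≈ 20.200 st.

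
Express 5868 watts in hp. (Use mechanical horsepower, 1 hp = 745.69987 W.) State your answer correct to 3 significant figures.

7.87 hp

1 watt = 0.00134102 hp.
Thus 5868 × 0.00134102 ≈ 7.87 hp.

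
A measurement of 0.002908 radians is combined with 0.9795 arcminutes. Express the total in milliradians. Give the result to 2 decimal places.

0.002908 rad = 2.90800 mrad and 0.9795 arcmin = 0.284925 mrad.
2.90800 + 0.284925 ≈ 3.19 mrad.

3.19 mrad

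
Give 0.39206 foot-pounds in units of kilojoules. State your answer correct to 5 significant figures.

0.00053156 kilojoules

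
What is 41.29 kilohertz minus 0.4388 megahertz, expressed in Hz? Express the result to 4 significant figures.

-397500 hertz

41.29 kHz = 41290.0 Hz and 0.4388 MHz = 438800 Hz.
41290.0 − 438800 ≈ -397500 Hz.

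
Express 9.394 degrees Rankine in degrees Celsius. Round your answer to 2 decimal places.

°R = (°C + 273.15) × 9/5.
Applying the formula gives -267.93 °C.

-267.93 °C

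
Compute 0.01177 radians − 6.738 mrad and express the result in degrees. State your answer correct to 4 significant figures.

0.01177 rad = 0.674371 ° and 6.738 mrad = 0.386059 °.
0.674371 − 0.386059 ≈ 0.2883 °.

0.2883 °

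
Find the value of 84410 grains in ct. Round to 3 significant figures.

27300 carats

1 grain = 0.323995 ct.
So 84410 × 0.323995 ≈ 27300 ct.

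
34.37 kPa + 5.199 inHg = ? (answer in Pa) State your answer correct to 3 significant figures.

34.37 kPa = 34370.0 Pa and 5.199 inHg = 17605.8 Pa.
34370.0 + 17605.8 ≈ 52000 Pa.

52000 pascals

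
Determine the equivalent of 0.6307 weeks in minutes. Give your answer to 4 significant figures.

1 week = 10080.0 min.
Then 0.6307 × 10080.0 ≈ 6357 min.

6357 min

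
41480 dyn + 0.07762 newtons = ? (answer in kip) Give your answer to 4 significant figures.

41480 dyn = 9.32507 × 10^-5 kip and 0.07762 N = 1.74497 × 10^-5 kip.
9.32507 × 10^-5 + 1.74497 × 10^-5 ≈ 0.0001107 kip.

0.0001107 kips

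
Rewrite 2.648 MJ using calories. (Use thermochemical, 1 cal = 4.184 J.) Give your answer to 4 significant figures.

632900 cal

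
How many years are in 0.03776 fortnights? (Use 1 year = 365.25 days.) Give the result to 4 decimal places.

0.0014 yr

1 fortnight = 0.0383299 yr.
0.03776 × 0.0383299 ≈ 0.0014 yr.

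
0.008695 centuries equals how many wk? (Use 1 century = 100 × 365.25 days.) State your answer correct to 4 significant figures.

45.37 weeks

1 century = 5217.86 wk.
0.008695 × 5217.86 ≈ 45.37 wk.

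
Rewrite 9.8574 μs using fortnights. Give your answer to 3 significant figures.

8.15 × 10^-12 fortnight

1 microsecond = 8.26720 × 10^-13 fortnight.
9.8574 × 8.26720 × 10^-13 ≈ 8.15 × 10^-12 fortnight.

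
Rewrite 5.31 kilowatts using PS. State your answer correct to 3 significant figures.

7.22 metric horsepower

1 kilowatt = 1.35962 PS.
Then 5.31 × 1.35962 ≈ 7.22 PS.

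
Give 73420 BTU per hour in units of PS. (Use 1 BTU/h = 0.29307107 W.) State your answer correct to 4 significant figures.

29.26 metric horsepower

1 BTU per hour = 0.000398466 metric horsepower.
Then 73420 × 0.000398466 ≈ 29.26 PS.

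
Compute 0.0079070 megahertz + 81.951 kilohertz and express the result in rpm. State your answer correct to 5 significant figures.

0.0079070 MHz = 474420 rpm and 81.951 kHz = 4.91706e+6 rpm.
474420 + 4.91706e+6 ≈ 5.3915e+6 rpm.

5.3915e+6 revolutions per minute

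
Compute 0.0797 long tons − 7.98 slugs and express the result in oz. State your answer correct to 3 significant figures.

0.0797 long ton = 2856.45 oz and 7.98 slug = 4107.98 oz.
2856.45 − 4107.98 ≈ -1250 oz.

-1250 oz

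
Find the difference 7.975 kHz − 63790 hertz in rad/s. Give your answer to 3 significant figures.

-351000 radians per second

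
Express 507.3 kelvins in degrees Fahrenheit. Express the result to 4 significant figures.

453.5 degrees Fahrenheit

K = (°F + 459.67) × 5/9.
Applying the formula gives 453.5 °F.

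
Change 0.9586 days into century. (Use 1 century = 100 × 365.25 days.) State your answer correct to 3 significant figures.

2.62e-5 century

1 day = 2.73785e-5 century.
Thus 0.9586 × 2.73785e-5 ≈ 2.62e-5 century.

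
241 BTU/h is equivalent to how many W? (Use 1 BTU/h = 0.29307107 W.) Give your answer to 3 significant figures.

1 BTU per hour = 0.293071 W.
Then 241 × 0.293071 ≈ 70.6 W.

70.6 watts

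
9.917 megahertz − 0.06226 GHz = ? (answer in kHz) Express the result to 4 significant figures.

-52340 kHz

9.917 MHz = 9917.00 kHz and 0.06226 GHz = 62260.0 kHz.
9917.00 − 62260.0 ≈ -52340 kHz.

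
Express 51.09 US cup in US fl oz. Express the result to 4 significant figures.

1 US cup = 8.00000 US fluid ounces.
Then 51.09 × 8.00000 ≈ 408.7 US fl oz.

408.7 US fl oz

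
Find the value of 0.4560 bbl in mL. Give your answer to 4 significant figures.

72500 milliliters

1 oil barrel = 158987 mL.
So 0.4560 × 158987 ≈ 72500 mL.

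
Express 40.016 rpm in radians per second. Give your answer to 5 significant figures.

1 rpm = 0.104720 rad/s.
Thus 40.016 × 0.104720 ≈ 4.1905 rad/s.

4.1905 radians per second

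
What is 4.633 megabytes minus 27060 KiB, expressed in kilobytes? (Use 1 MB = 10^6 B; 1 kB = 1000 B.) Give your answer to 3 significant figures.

4.633 MB = 4633.00 kB and 27060 KiB = 27709.4 kB.
4633.00 − 27709.4 ≈ -23100 kB.

-23100 kB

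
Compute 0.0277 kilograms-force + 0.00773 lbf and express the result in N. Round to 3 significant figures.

0.306 newtons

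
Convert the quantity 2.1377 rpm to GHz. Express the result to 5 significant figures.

1 revolution per minute = 1.66667e-11 GHz.
So 2.1377 × 1.66667e-11 ≈ 3.5628e-11 GHz.

3.5628e-11 GHz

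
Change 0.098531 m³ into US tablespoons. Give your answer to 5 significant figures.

6663.5 US tbsp

1 m³ = 67628.0 US tbsp.
0.098531 × 67628.0 ≈ 6663.5 US tbsp.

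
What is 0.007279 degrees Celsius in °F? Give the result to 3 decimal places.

°F = °C × 9/5 + 32.
Applying the formula gives 32.013 °F.

32.013 °F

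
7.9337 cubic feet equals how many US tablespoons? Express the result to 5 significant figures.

15193 US tablespoons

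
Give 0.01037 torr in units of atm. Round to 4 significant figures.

1.364e-5 atmospheres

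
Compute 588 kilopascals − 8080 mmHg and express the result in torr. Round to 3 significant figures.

-3670 torr

588 kPa = 4410.36 torr and 8080 mmHg = 8080.00 torr.
4410.36 − 8080.00 ≈ -3670 torr.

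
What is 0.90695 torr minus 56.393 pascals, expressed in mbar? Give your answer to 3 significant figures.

0.90695 torr = 1.20917 mbar and 56.393 Pa = 0.563930 mbar.
1.20917 − 0.563930 ≈ 0.645 mbar.

0.645 mbar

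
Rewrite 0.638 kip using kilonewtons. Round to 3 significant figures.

1 kip = 4.44822 kN.
Thus 0.638 × 4.44822 ≈ 2.84 kN.

2.84 kN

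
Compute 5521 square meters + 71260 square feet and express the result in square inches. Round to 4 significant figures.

1.882e+7 square inches

5521 m² = 8.55757e+6 in² and 71260 ft² = 1.02614e+7 in².
8.55757e+6 + 1.02614e+7 ≈ 1.882e+7 in².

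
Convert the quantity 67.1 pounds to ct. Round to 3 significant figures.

1 lb = 2267.96 ct.
Thus 67.1 × 2267.96 ≈ 152000 ct.

152000 carats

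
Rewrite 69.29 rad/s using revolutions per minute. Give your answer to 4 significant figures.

661.7 rpm

1 radian per second = 9.54930 rpm.
Thus 69.29 × 9.54930 ≈ 661.7 rpm.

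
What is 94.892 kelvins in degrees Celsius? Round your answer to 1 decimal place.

K = °C + 273.15.
Applying the formula gives -178.3 °C.

-178.3 degrees Celsius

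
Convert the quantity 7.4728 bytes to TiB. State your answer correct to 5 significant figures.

6.7965e-12 TiB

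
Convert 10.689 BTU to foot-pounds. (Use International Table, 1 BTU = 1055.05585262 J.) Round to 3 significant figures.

8320 ft·lbf

1 BTU = 778.169 ft·lbf.
So 10.689 × 778.169 ≈ 8320 ft·lbf.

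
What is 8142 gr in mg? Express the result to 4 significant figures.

527600 milligrams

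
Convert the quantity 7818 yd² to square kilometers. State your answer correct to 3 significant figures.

1 square yard = 8.36127e-7 km².
Thus 7818 × 8.36127e-7 ≈ 0.00654 km².

0.00654 km²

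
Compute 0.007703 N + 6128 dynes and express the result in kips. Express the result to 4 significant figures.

1.551 × 10^-5 kip

0.007703 N = 1.73170 × 10^-6 kip and 6128 dyn = 1.37763 × 10^-5 kip.
1.73170 × 10^-6 + 1.37763 × 10^-5 ≈ 1.551 × 10^-5 kip.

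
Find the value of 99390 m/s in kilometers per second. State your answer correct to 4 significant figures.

99.39 kilometers per second

1 meter per second = 0.00100000 km/s.
Then 99390 × 0.00100000 ≈ 99.39 km/s.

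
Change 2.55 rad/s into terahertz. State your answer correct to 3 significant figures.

4.06e-13 terahertz

1 rad/s = 1.59155e-13 terahertz.
2.55 × 1.59155e-13 ≈ 4.06e-13 THz.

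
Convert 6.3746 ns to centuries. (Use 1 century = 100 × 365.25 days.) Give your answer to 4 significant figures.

2.020e-18 century

1 ns = 3.16881e-19 century.
Thus 6.3746 × 3.16881e-19 ≈ 2.020e-18 century.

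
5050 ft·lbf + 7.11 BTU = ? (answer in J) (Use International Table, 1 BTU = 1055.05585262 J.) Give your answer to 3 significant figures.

14300 J

5050 ft·lbf = 6846.88 J and 7.11 BTU = 7501.45 J.
6846.88 + 7501.45 ≈ 14300 J.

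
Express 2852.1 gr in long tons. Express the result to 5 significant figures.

1 grain = 6.37755e-8 long ton.
So 2852.1 × 6.37755e-8 ≈ 0.00018189 long ton.

0.00018189 long ton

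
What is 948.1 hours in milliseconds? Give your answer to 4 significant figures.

1 h = 3.60000 × 10^6 ms.
948.1 × 3.60000 × 10^6 ≈ 3.413 × 10^9 ms.

3.413 × 10^9 milliseconds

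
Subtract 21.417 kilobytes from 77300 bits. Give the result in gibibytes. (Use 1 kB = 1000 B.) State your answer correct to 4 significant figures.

-1.095e-5 GiB

77300 bit = 8.99890e-6 GiB and 21.417 kB = 1.99461e-5 GiB.
8.99890e-6 − 1.99461e-5 ≈ -1.095e-5 GiB.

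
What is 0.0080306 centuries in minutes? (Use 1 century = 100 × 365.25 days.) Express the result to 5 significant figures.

422380 minutes

1 century = 5.25960e+7 min.
Thus 0.0080306 × 5.25960e+7 ≈ 422380 min.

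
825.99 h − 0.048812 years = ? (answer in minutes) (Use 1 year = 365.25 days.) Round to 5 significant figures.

23886 min

825.99 h = 49559.4 min and 0.048812 yr = 25673.2 min.
49559.4 − 25673.2 ≈ 23886 min.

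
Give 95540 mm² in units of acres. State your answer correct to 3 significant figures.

2.36e-5 acre

1 square millimeter = 2.47105e-10 acre.
Thus 95540 × 2.47105e-10 ≈ 2.36e-5 acre.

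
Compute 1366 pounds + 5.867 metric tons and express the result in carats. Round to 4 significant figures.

3.243 × 10^7 ct

1366 lb = 3.09804 × 10^6 ct and 5.867 t = 2.93350 × 10^7 ct.
3.09804 × 10^6 + 2.93350 × 10^7 ≈ 3.243 × 10^7 ct.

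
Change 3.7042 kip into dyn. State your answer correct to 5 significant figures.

1.6477e+9 dyn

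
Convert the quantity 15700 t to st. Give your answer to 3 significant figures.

2.47e+6 st

1 metric ton = 157.473 stone.
15700 × 157.473 ≈ 2.47e+6 st.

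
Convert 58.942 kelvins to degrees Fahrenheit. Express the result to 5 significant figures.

K = (°F + 459.67) × 5/9.
Applying the formula gives -353.57 °F.

-353.57 °F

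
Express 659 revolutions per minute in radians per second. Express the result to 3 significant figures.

1 rpm = 0.104720 rad/s.
Then 659 × 0.104720 ≈ 69.0 rad/s.

69.0 radians per second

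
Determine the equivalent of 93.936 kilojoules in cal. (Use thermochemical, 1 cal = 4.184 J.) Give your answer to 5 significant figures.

22451 calories

1 kilojoule = 239.006 cal.
Thus 93.936 × 239.006 ≈ 22451 cal.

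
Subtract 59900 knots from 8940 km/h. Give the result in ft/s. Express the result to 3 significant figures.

-93000 ft/s

8940 km/h = 8147.42 ft/s and 59900 kn = 101100 ft/s.
8147.42 − 101100 ≈ -93000 ft/s.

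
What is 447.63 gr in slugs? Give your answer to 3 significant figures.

1 gr = 4.44014 × 10^-6 slug.
Thus 447.63 × 4.44014 × 10^-6 ≈ 0.00199 slug.

0.00199 slugs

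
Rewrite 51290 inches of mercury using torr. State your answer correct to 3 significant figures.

1.30 × 10^6 torr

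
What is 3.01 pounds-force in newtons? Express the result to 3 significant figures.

13.4 N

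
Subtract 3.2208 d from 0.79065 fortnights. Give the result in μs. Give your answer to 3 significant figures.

6.78 × 10^11 microseconds

0.79065 fortnight = 9.56370 × 10^11 μs and 3.2208 d = 2.78277 × 10^11 μs.
9.56370 × 10^11 − 2.78277 × 10^11 ≈ 6.78 × 10^11 μs.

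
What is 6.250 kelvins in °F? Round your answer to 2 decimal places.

K = (°F + 459.67) × 5/9.
Applying the formula gives -448.42 °F.

-448.42 °F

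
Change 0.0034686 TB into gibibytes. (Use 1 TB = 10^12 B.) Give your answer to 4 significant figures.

1 TB = 931.323 GiB.
Thus 0.0034686 × 931.323 ≈ 3.230 GiB.

3.230 gibibytes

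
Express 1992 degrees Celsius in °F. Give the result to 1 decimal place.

3617.6 °F

°F = °C × 9/5 + 32.
Applying the formula gives 3617.6 °F.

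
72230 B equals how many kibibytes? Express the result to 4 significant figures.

70.54 KiB

1 byte = 0.0009765625 KiB.
Then 72230 × 0.0009765625 ≈ 70.54 KiB.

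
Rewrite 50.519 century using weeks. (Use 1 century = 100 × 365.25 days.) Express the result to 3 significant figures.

264000 wk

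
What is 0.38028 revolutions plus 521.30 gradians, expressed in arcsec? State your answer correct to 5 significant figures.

0.38028 rev = 492843 arcsec and 521.30 grad = 1.68901e+6 arcsec.
492843 + 1.68901e+6 ≈ 2.1819e+6 arcsec.

2.1819e+6 arcseconds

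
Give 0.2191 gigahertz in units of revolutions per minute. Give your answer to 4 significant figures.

1 gigahertz = 6.00000e+10 revolutions per minute.
So 0.2191 × 6.00000e+10 ≈ 1.315e+10 rpm.

1.315e+10 rpm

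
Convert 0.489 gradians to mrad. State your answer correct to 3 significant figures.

7.68 milliradians

1 grad = 15.7080 mrad.
0.489 × 15.7080 ≈ 7.68 mrad.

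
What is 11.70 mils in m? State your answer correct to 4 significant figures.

0.0002972 m

1 mil = 2.54000e-5 m.
Then 11.70 × 2.54000e-5 ≈ 0.0002972 m.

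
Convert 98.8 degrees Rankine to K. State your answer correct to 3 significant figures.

°R = K × 9/5.
Applying the formula gives 54.9 K.

54.9 K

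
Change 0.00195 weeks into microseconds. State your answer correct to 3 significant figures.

1.18e+9 microseconds

1 wk = 6.04800e+11 μs.
Thus 0.00195 × 6.04800e+11 ≈ 1.18e+9 μs.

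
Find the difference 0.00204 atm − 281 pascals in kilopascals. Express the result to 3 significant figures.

-0.0743 kilopascals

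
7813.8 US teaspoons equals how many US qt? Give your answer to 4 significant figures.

1 US tsp = 0.00520833 US quarts.
So 7813.8 × 0.00520833 ≈ 40.70 US qt.

40.70 US quarts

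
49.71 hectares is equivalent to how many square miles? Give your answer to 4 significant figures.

1 hectare = 0.00386102 square miles.
49.71 × 0.00386102 ≈ 0.1919 mi².

0.1919 mi²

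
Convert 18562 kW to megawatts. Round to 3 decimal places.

1 kilowatt = 0.00100000 MW.
Thus 18562 × 0.00100000 ≈ 18.562 MW.

18.562 megawatts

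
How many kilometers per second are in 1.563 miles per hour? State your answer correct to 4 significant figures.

0.0006987 kilometers per second

1 mile per hour = 0.000447040 kilometers per second.
Thus 1.563 × 0.000447040 ≈ 0.0006987 km/s.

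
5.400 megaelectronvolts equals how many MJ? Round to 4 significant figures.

8.652e-19 MJ

1 MeV = 1.60218e-19 megajoules.
Thus 5.400 × 1.60218e-19 ≈ 8.652e-19 MJ.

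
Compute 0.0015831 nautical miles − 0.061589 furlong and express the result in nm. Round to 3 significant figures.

-9.46 × 10^9 nm

0.0015831 nmi = 2.93190 × 10^9 nm and 0.061589 furlong = 1.23897 × 10^10 nm.
2.93190 × 10^9 − 1.23897 × 10^10 ≈ -9.46 × 10^9 nm.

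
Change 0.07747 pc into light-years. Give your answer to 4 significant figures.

0.2527 ly

1 pc = 3.26156 light-years.
Then 0.07747 × 3.26156 ≈ 0.2527 ly.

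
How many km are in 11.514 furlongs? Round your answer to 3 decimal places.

1 furlong = 0.201168 kilometers.
11.514 × 0.201168 ≈ 2.316 km.

2.316 km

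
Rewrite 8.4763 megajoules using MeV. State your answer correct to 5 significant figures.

5.2905e+19 megaelectronvolts

1 megajoule = 6.24151e+18 MeV.
8.4763 × 6.24151e+18 ≈ 5.2905e+19 MeV.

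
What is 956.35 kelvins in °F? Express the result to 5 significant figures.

1261.8 °F

K = (°F + 459.67) × 5/9.
Applying the formula gives 1261.8 °F.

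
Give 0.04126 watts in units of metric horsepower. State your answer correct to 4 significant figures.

5.610e-5 PS

1 W = 0.00135962 metric horsepower.
So 0.04126 × 0.00135962 ≈ 5.610e-5 PS.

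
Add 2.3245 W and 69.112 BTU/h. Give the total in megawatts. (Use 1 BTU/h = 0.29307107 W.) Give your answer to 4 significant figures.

2.258 × 10^-5 MW

2.3245 W = 2.32450 × 10^-6 MW and 69.112 BTU/h = 2.02547 × 10^-5 MW.
2.32450 × 10^-6 + 2.02547 × 10^-5 ≈ 2.258 × 10^-5 MW.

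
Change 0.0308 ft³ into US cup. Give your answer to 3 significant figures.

3.69 US cup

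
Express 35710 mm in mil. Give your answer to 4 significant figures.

1.406e+6 mil

1 millimeter = 39.3701 mil.
So 35710 × 39.3701 ≈ 1.406e+6 mil.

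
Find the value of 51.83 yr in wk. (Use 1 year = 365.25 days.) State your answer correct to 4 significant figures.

2704 weeks

1 yr = 52.1786 wk.
Thus 51.83 × 52.1786 ≈ 2704 wk.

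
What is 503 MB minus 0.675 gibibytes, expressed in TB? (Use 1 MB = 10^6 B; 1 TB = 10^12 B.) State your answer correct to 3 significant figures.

-0.000222 TB

503 MB = 0.000503000 TB and 0.675 GiB = 0.000724776 TB.
0.000503000 − 0.000724776 ≈ -0.000222 TB.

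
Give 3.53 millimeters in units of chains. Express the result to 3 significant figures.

0.000175 chain

1 mm = 4.97097e-5 chain.
Then 3.53 × 4.97097e-5 ≈ 0.000175 chain.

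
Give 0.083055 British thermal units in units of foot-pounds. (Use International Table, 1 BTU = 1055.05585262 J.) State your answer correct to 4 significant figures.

64.63 ft·lbf

1 British thermal unit = 778.169 ft·lbf.
Then 0.083055 × 778.169 ≈ 64.63 ft·lbf.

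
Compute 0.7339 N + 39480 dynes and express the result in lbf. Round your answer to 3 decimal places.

0.254 lbf

0.7339 N = 0.164987 lbf and 39480 dyn = 0.0887546 lbf.
0.164987 + 0.0887546 ≈ 0.254 lbf.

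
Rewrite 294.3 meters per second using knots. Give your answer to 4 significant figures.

1 m/s = 1.94384 kn.
294.3 × 1.94384 ≈ 572.1 kn.

572.1 kn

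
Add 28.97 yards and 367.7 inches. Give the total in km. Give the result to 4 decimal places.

0.0358 km

28.97 yd = 0.0264902 km and 367.7 in = 0.00933958 km.
0.0264902 + 0.00933958 ≈ 0.0358 km.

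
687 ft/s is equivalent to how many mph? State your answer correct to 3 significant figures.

468 mph

1 ft/s = 0.681818 mph.
So 687 × 0.681818 ≈ 468 mph.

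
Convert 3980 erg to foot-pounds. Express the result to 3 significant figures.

1 erg = 7.37562 × 10^-8 ft·lbf.
Then 3980 × 7.37562 × 10^-8 ≈ 0.000294 ft·lbf.

0.000294 ft·lbf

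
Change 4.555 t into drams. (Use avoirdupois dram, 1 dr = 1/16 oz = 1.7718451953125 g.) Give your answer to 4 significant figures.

1 t = 564383 drams.
Then 4.555 × 564383 ≈ 2.571e+6 dr.

2.571e+6 dr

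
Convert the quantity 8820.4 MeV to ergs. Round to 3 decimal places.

0.014 ergs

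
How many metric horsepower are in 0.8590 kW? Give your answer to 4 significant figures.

1 kW = 1.35962 metric horsepower.
0.8590 × 1.35962 ≈ 1.168 PS.

1.168 metric horsepower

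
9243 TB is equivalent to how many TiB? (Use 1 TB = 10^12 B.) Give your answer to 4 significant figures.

1 terabyte = 0.909495 tebibytes.
Thus 9243 × 0.909495 ≈ 8406 TiB.

8406 tebibytes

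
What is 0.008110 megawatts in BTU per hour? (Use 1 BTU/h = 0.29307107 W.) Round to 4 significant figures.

27670 BTU/h

1 MW = 3.41214e+6 BTU/h.
So 0.008110 × 3.41214e+6 ≈ 27670 BTU/h.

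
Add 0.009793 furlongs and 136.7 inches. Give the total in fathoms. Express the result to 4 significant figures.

2.976 fathom

0.009793 furlong = 1.07723 fathom and 136.7 in = 1.89861 fathom.
1.07723 + 1.89861 ≈ 2.976 fathom.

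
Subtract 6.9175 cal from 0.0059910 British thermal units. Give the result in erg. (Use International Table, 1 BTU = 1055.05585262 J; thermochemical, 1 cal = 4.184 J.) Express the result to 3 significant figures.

0.0059910 BTU = 6.32084 × 10^7 erg and 6.9175 cal = 2.89428 × 10^8 erg.
6.32084 × 10^7 − 2.89428 × 10^8 ≈ -2.26 × 10^8 erg.

-2.26 × 10^8 ergs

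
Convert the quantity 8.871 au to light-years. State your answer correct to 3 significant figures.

1 astronomical unit = 1.58125e-5 ly.
So 8.871 × 1.58125e-5 ≈ 0.000140 ly.

0.000140 ly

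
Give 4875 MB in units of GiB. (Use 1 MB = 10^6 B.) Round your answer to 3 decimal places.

4.540 gibibytes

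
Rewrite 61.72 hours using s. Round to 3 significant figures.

1 hour = 3600.00 s.
61.72 × 3600.00 ≈ 222000 s.

222000 s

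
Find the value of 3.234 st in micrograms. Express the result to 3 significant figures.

2.05 × 10^10 micrograms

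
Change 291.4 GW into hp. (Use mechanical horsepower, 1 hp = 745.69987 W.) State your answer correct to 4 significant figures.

3.908e+8 hp

1 GW = 1.34102e+6 horsepower.
So 291.4 × 1.34102e+6 ≈ 3.908e+8 hp.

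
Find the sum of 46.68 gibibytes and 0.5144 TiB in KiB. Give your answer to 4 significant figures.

46.68 GiB = 4.89475 × 10^7 KiB and 0.5144 TiB = 5.52333 × 10^8 KiB.
4.89475 × 10^7 + 5.52333 × 10^8 ≈ 6.013 × 10^8 KiB.

6.013 × 10^8 kibibytes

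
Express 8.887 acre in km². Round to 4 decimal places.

1 acre = 0.00404686 km².
Thus 8.887 × 0.00404686 ≈ 0.0360 km².

0.0360 km²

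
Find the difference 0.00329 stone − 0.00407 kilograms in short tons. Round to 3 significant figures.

1.85e-5 short tons

0.00329 st = 2.30300e-5 short ton and 0.00407 kg = 4.48641e-6 short ton.
2.30300e-5 − 4.48641e-6 ≈ 1.85e-5 short ton.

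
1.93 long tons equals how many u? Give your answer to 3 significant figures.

1 long ton = 6.11878e+29 atomic mass units.
Thus 1.93 × 6.11878e+29 ≈ 1.18e+30 u.

1.18e+30 atomic mass units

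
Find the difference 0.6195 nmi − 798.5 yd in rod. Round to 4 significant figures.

0.6195 nmi = 228.131 rod and 798.5 yd = 145.182 rod.
228.131 − 145.182 ≈ 82.95 rod.

82.95 rod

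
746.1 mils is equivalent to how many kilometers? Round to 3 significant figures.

1 mil = 2.54000 × 10^-8 km.
Thus 746.1 × 2.54000 × 10^-8 ≈ 1.90 × 10^-5 km.

1.90 × 10^-5 kilometers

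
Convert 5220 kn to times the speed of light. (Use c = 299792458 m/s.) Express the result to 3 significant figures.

1 knot = 1.71600 × 10^-9 c.
Thus 5220 × 1.71600 × 10^-9 ≈ 8.96 × 10^-6 c.

8.96 × 10^-6 c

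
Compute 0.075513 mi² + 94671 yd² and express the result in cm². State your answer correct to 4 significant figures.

2.747 × 10^9 square centimeters

0.075513 mi² = 1.95578 × 10^9 cm² and 94671 yd² = 7.91570 × 10^8 cm².
1.95578 × 10^9 + 7.91570 × 10^8 ≈ 2.747 × 10^9 cm².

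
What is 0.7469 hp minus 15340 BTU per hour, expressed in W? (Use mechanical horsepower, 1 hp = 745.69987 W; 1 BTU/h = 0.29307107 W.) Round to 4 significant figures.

0.7469 hp = 556.963 W and 15340 BTU/h = 4495.71 W.
556.963 − 4495.71 ≈ -3939 W.

-3939 W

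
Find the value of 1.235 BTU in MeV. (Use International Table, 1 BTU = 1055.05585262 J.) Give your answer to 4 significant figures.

1 BTU = 6.58514 × 10^15 megaelectronvolts.
Thus 1.235 × 6.58514 × 10^15 ≈ 8.133 × 10^15 MeV.

8.133 × 10^15 MeV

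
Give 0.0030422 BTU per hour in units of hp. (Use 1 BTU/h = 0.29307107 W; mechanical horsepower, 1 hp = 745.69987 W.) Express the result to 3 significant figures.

1 BTU/h = 0.000393015 horsepower.
So 0.0030422 × 0.000393015 ≈ 1.20e-6 hp.

1.20e-6 hp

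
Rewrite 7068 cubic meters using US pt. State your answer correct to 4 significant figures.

1.494 × 10^7 US pints

1 m³ = 2113.38 US pt.
Thus 7068 × 2113.38 ≈ 1.494 × 10^7 US pt.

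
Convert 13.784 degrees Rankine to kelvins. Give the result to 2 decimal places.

°R = K × 9/5.
Applying the formula gives 7.66 K.

7.66 K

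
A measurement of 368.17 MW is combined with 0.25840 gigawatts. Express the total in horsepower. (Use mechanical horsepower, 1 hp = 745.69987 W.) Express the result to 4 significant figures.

840200 horsepower

368.17 MW = 493724 hp and 0.25840 GW = 346520 hp.
493724 + 346520 ≈ 840200 hp.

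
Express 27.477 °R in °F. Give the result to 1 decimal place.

°R = °F + 459.67.
Applying the formula gives -432.2 °F.

-432.2 degrees Fahrenheit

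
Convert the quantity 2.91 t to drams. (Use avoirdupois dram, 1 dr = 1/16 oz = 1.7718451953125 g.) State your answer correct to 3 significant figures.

1.64e+6 drams

1 metric ton = 564383 drams.
2.91 × 564383 ≈ 1.64e+6 dr.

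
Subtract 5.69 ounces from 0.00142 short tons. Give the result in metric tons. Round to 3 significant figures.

0.00142 short ton = 0.00128820 t and 5.69 oz = 0.000161309 t.
0.00128820 − 0.000161309 ≈ 0.00113 t.

0.00113 t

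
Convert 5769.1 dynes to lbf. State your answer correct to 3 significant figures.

0.0130 pounds-force

1 dyne = 2.24809 × 10^-6 lbf.
5769.1 × 2.24809 × 10^-6 ≈ 0.0130 lbf.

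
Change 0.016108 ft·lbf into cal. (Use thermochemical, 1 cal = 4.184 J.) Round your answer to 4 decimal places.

0.0052 cal

1 foot-pound = 0.324048 cal.
0.016108 × 0.324048 ≈ 0.0052 cal.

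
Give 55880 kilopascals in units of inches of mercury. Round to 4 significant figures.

16500 inHg

1 kilopascal = 0.295300 inches of mercury.
So 55880 × 0.295300 ≈ 16500 inHg.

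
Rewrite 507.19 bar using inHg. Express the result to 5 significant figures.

1 bar = 29.5300 inHg.
Thus 507.19 × 29.5300 ≈ 14977 inHg.

14977 inHg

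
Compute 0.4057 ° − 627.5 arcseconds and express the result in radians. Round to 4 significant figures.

0.4057 ° = 0.00708080 rad and 627.5 arcsec = 0.00304221 rad.
0.00708080 − 0.00304221 ≈ 0.004039 rad.

0.004039 rad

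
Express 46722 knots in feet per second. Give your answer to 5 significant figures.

78858 ft/s

1 knot = 1.68781 ft/s.
Then 46722 × 1.68781 ≈ 78858 ft/s.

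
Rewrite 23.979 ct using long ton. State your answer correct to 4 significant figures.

4.720 × 10^-6 long ton

1 carat = 1.96841 × 10^-7 long ton.
Thus 23.979 × 1.96841 × 10^-7 ≈ 4.720 × 10^-6 long ton.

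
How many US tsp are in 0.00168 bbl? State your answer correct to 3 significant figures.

1 bbl = 32256.0 US tsp.
So 0.00168 × 32256.0 ≈ 54.2 US tsp.

54.2 US tsp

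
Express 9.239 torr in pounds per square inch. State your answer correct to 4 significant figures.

1 torr = 0.0193368 psi.
So 9.239 × 0.0193368 ≈ 0.1787 psi.

0.1787 pounds per square inch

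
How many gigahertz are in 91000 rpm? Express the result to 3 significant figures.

1 revolution per minute = 1.66667e-11 GHz.
So 91000 × 1.66667e-11 ≈ 1.52e-6 GHz.

1.52e-6 GHz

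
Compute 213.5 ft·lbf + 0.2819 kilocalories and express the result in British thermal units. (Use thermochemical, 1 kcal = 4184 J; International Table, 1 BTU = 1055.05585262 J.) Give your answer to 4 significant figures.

1.392 BTU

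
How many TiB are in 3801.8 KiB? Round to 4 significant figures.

1 KiB = 9.31323 × 10^-10 TiB.
Thus 3801.8 × 9.31323 × 10^-10 ≈ 3.541 × 10^-6 TiB.

3.541 × 10^-6 TiB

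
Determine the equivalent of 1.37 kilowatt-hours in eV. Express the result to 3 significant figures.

3.08e+25 eV

1 kWh = 2.24694e+25 eV.
Then 1.37 × 2.24694e+25 ≈ 3.08e+25 eV.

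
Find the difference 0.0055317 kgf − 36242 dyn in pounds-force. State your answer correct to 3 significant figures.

0.0055317 kgf = 0.0121953 lbf and 36242 dyn = 0.0814753 lbf.
0.0121953 − 0.0814753 ≈ -0.0693 lbf.

-0.0693 pounds-force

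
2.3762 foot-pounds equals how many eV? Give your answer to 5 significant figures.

2.0108e+19 eV

1 foot-pound = 8.46235e+18 eV.
So 2.3762 × 8.46235e+18 ≈ 2.0108e+19 eV.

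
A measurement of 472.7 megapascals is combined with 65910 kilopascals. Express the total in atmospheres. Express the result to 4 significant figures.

472.7 MPa = 4665.19 atm and 65910 kPa = 650.481 atm.
4665.19 + 650.481 ≈ 5316 atm.

5316 atm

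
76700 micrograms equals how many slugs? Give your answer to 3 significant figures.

5.26 × 10^-6 slug

1 μg = 6.85218 × 10^-11 slugs.
So 76700 × 6.85218 × 10^-11 ≈ 5.26 × 10^-6 slug.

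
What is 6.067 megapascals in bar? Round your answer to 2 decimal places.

60.67 bar

1 MPa = 10.0000 bar.
So 6.067 × 10.0000 ≈ 60.67 bar.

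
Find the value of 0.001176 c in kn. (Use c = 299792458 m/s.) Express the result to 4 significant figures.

1 speed of light = 5.82750e+8 kn.
So 0.001176 × 5.82750e+8 ≈ 685300 kn.

685300 knots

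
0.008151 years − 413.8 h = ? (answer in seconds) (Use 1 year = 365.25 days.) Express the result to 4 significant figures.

0.008151 yr = 257226 s and 413.8 h = 1.48968e+6 s.
257226 − 1.48968e+6 ≈ -1.232e+6 s.

-1.232e+6 s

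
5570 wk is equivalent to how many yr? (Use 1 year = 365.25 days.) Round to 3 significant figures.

107 yr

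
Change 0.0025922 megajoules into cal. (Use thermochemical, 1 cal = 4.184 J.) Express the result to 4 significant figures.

619.6 cal

1 MJ = 239006 cal.
0.0025922 × 239006 ≈ 619.6 cal.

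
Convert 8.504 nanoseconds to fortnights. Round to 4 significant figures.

7.030 × 10^-15 fortnights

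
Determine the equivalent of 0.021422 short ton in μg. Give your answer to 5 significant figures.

1.9434e+10 micrograms

1 short ton = 9.07185e+11 micrograms.
Thus 0.021422 × 9.07185e+11 ≈ 1.9434e+10 μg.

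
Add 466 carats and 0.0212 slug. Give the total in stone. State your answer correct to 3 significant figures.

466 ct = 0.0146765 st and 0.0212 slug = 0.0487207 st.
0.0146765 + 0.0487207 ≈ 0.0634 st.

0.0634 st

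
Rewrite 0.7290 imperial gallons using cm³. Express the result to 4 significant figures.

3314 cm³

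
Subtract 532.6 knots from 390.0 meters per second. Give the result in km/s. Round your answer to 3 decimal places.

0.116 km/s

390.0 m/s = 0.390000 km/s and 532.6 kn = 0.273993 km/s.
0.390000 − 0.273993 ≈ 0.116 km/s.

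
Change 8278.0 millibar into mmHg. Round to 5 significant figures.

1 mbar = 0.750062 mmHg.
So 8278.0 × 0.750062 ≈ 6209.0 mmHg.

6209.0 mmHg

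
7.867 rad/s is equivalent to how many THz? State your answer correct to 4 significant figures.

1 rad/s = 1.59155e-13 THz.
Then 7.867 × 1.59155e-13 ≈ 1.252e-12 THz.

1.252e-12 terahertz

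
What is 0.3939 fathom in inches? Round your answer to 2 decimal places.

28.36 inches

1 fathom = 72.0000 in.
Thus 0.3939 × 72.0000 ≈ 28.36 in.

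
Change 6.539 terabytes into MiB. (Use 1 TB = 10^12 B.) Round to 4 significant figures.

6.236e+6 MiB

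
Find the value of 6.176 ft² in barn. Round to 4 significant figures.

1 square foot = 9.29030e+26 barns.
Thus 6.176 × 9.29030e+26 ≈ 5.738e+27 barn.

5.738e+27 barn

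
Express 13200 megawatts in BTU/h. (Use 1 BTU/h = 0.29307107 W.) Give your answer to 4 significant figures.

1 MW = 3.41214 × 10^6 BTU per hour.
Thus 13200 × 3.41214 × 10^6 ≈ 4.504 × 10^10 BTU/h.

4.504 × 10^10 BTU/h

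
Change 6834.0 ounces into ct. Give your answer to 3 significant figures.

969000 ct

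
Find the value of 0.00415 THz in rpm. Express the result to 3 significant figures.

1 terahertz = 6.00000 × 10^13 revolutions per minute.
Thus 0.00415 × 6.00000 × 10^13 ≈ 2.49 × 10^11 rpm.

2.49 × 10^11 rpm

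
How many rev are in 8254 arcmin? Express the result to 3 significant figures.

1 arcminute = 4.62963 × 10^-5 revolutions.
8254 × 4.62963 × 10^-5 ≈ 0.382 rev.

0.382 revolutions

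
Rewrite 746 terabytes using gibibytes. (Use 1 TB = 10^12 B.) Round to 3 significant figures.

1 terabyte = 931.323 gibibytes.
Thus 746 × 931.323 ≈ 695000 GiB.

695000 gibibytes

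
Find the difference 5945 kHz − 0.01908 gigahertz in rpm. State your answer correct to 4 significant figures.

-7.881e+8 rpm

5945 kHz = 3.56700e+8 rpm and 0.01908 GHz = 1.14480e+9 rpm.
3.56700e+8 − 1.14480e+9 ≈ -7.881e+8 rpm.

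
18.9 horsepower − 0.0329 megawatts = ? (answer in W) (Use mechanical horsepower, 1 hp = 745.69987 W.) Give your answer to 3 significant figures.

18.9 hp = 14093.7 W and 0.0329 MW = 32900.0 W.
14093.7 − 32900.0 ≈ -18800 W.

-18800 W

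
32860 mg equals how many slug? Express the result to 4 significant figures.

0.002252 slugs

1 mg = 6.85218 × 10^-8 slugs.
Thus 32860 × 6.85218 × 10^-8 ≈ 0.002252 slug.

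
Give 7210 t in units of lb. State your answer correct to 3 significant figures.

1.59e+7 lb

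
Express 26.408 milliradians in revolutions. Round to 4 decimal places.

0.0042 rev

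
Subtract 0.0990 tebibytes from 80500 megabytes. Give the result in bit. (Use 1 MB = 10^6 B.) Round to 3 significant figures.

-2.27e+11 bit

80500 MB = 6.44000e+11 bit and 0.0990 TiB = 8.70813e+11 bit.
6.44000e+11 − 8.70813e+11 ≈ -2.27e+11 bit.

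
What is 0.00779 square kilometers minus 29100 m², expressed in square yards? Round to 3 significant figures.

0.00779 km² = 9316.76 yd² and 29100 m² = 34803.3 yd².
9316.76 − 34803.3 ≈ -25500 yd².

-25500 yd²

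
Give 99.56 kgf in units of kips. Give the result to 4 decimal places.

0.2195 kips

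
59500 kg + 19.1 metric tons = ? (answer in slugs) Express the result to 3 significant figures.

5390 slug

59500 kg = 4077.05 slug and 19.1 t = 1308.77 slug.
4077.05 + 1308.77 ≈ 5390 slug.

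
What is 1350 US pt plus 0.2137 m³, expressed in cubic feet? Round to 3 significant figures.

1350 US pt = 22.5586 ft³ and 0.2137 m³ = 7.54674 ft³.
22.5586 + 7.54674 ≈ 30.1 ft³.

30.1 ft³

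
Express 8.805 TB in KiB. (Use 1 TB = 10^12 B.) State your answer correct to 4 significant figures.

8.599e+9 kibibytes

1 TB = 9.765625e+8 KiB.
So 8.805 × 9.765625e+8 ≈ 8.599e+9 KiB.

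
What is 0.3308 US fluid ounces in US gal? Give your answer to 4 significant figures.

1 US fl oz = 0.00781250 US gallons.
Then 0.3308 × 0.00781250 ≈ 0.002584 US gal.

0.002584 US gal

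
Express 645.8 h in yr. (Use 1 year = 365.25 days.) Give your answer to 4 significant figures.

1 hour = 0.000114077 yr.
645.8 × 0.000114077 ≈ 0.07367 yr.

0.07367 years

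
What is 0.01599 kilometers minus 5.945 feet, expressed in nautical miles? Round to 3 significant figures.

0.01599 km = 0.00863391 nmi and 5.945 ft = 0.000978421 nmi.
0.00863391 − 0.000978421 ≈ 0.00766 nmi.

0.00766 nmi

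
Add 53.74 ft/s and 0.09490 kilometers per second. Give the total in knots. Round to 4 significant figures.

53.74 ft/s = 31.8401 kn and 0.09490 km/s = 184.471 kn.
31.8401 + 184.471 ≈ 216.3 kn.

216.3 kn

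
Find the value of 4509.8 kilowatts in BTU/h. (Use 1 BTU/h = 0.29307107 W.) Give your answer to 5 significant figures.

1 kW = 3412.14 BTU per hour.
Thus 4509.8 × 3412.14 ≈ 1.5388 × 10^7 BTU/h.

1.5388 × 10^7 BTU/h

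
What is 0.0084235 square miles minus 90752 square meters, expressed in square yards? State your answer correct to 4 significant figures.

-82450 yd²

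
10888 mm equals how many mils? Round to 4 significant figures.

428700 mil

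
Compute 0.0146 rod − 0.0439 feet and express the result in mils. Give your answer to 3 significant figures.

2360 mils

0.0146 rod = 2890.80 mil and 0.0439 ft = 526.800 mil.
2890.80 − 526.800 ≈ 2360 mil.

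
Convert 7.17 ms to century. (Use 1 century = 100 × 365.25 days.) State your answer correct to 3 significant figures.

1 millisecond = 3.16881e-13 century.
Then 7.17 × 3.16881e-13 ≈ 2.27e-12 century.

2.27e-12 centuries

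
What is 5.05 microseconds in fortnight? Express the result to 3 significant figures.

4.17e-12 fortnights

1 microsecond = 8.26720e-13 fortnight.
So 5.05 × 8.26720e-13 ≈ 4.17e-12 fortnight.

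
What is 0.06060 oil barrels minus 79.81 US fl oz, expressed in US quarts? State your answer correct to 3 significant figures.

0.06060 bbl = 10.1808 US qt and 79.81 US fl oz = 2.49406 US qt.
10.1808 − 2.49406 ≈ 7.69 US qt.

7.69 US quarts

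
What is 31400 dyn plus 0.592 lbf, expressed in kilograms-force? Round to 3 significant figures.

31400 dyn = 0.0320191 kgf and 0.592 lbf = 0.268527 kgf.
0.0320191 + 0.268527 ≈ 0.301 kgf.

0.301 kgf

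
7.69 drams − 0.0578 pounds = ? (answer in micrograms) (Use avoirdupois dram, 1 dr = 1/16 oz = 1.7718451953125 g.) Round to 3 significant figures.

-1.26e+7 μg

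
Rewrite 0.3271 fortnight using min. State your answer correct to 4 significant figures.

6594 min

1 fortnight = 20160.0 min.
Then 0.3271 × 20160.0 ≈ 6594 min.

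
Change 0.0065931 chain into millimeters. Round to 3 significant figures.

133 mm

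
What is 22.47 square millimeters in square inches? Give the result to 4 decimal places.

1 mm² = 0.00155000 in².
Thus 22.47 × 0.00155000 ≈ 0.0348 in².

0.0348 in²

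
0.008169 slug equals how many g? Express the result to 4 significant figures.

119.2 g

1 slug = 14593.9 grams.
0.008169 × 14593.9 ≈ 119.2 g.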